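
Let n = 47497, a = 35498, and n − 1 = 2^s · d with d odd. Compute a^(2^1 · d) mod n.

32764

n − 1 = 47496 = 2^3 · 5937, so s = 3 and d = 5937.
Repeated squaring mod 47497: 35498^1 ≡ 35498, 35498^2 ≡ 12594, 35498^4 ≡ 16353, 35498^8 ≡ 12499, 35498^16 ≡ 7368, 35498^32 ≡ 45850, 35498^64 ≡ 5280, 35498^128 ≡ 45158, 35498^256 ≡ 8766, 35498^512 ≡ 40107, 35498^1024 ≡ 38047, 35498^2048 ≡ 8140, 35498^4096 ≡ 1285.
5937 = 4096 + 1024 + 512 + 256 + 32 + 16 + 1, so 35498^5937 ≡ 1285·38047·40107·8766·45850·7368·35498 ≡ 4803 (mod 47497).
x_0 = 4803.
x_1 = 4803^2 mod 47497 = 32764.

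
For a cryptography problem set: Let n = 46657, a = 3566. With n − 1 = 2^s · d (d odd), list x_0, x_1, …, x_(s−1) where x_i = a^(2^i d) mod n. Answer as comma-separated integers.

n − 1 = 46656 = 2^6 · 729, so s = 6 and d = 729.
x_0 = 3566^729 mod 46657 = 42951.
x_1 = 42951^2 mod 46657 = 17278.
x_2 = 17278^2 mod 46657 = 17798.
x_3 = 17798^2 mod 46657 = 14431.
x_4 = 14431^2 mod 46657 = 23570.
x_5 = 23570^2 mod 46657 = 1.

42951, 17278, 17798, 14431, 23570, 1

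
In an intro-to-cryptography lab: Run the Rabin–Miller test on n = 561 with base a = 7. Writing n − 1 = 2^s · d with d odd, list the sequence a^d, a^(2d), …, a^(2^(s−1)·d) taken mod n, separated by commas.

n − 1 = 560 = 2^4 · 35, so s = 4 and d = 35.
x_0 = 7^35 mod 561 = 241.
x_1 = 241^2 mod 561 = 298.
x_2 = 298^2 mod 561 = 166.
x_3 = 166^2 mod 561 = 67.

241, 298, 166, 67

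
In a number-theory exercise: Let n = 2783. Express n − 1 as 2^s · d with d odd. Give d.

Halving: 2782 → 1391; 1391 is odd.
So 2782 = 2^1 · 1391.

1391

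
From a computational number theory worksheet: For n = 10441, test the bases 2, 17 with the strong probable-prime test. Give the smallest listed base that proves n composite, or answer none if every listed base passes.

2

n − 1 = 10440 = 2^3 · 1305, so s = 3 and d = 1305.
Base 2: x_0 = 2^1305 mod 10441 = 350. x_0 is neither 1 nor 10440, so continue squaring. x_1 = 350^2 mod 10441 = 7649. x_2 = 7649^2 mod 10441 = 6278. Reached i = s−1 = 2 without hitting −1: 2 is a Miller–Rabin witness and 10441 is composite.
Base 17: x_0 = 17^1305 mod 10441 = 7672. x_0 is neither 1 nor 10440, so continue squaring. x_1 = 7672^2 mod 10441 = 3667. x_2 = 3667^2 mod 10441 = 9322. Reached i = s−1 = 2 without hitting −1: 17 is a Miller–Rabin witness and 10441 is composite.
The smallest witness among the given bases is 2.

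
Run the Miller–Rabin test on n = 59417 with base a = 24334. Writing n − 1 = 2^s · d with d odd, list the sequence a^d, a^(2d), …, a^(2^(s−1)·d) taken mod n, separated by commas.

59416, 1, 1

n − 1 = 59416 = 2^3 · 7427, so s = 3 and d = 7427.
x_0 = 24334^7427 mod 59417 = 59416.
x_1 = 59416^2 mod 59417 = 1.
x_2 = 1^2 mod 59417 = 1.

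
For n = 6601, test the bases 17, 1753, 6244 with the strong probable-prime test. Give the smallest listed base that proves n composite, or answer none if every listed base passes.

17

n − 1 = 6600 = 2^3 · 825, so s = 3 and d = 825.
Base 17: x_0 = 17^825 mod 6601 = 5795. x_0 is neither 1 nor 6600, so continue squaring. x_1 = 5795^2 mod 6601 = 2738. x_2 = 2738^2 mod 6601 = 4509. Reached i = s−1 = 2 without hitting −1: 17 is a Miller–Rabin witness and 6601 is composite.
Base 1753: x_0 = 1753^825 mod 6601 = 6600. x_0 = 6600 ≡ −1, so 1753 is not a witness.
Base 6244: x_0 = 6244^825 mod 6601 = 735. x_0 is neither 1 nor 6600, so continue squaring. x_1 = 735^2 mod 6601 = 5544. x_2 = 5544^2 mod 6601 = 1680. Reached i = s−1 = 2 without hitting −1: 6244 is a Miller–Rabin witness and 6601 is composite.
The smallest witness among the given bases is 17.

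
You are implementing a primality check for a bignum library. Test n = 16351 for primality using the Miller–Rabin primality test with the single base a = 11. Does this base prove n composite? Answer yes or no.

n − 1 = 16350 = 2^1 · 8175, so s = 1 and d = 8175.
By repeated squaring, 11^8175 ≡ 4416 (mod 16351).
x_0 = 11^8175 mod 16351 = 4416.
x_0 ∉ {1, 16350} and s = 1, so 11 is a Miller–Rabin witness and 16351 is composite.

yes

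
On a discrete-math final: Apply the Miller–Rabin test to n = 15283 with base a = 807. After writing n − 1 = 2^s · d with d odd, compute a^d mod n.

6077

n − 1 = 15282 = 2^1 · 7641, so s = 1 and d = 7641.
Repeated squaring mod 15283: 807^1 ≡ 807, 807^2 ≡ 9363, 807^4 ≡ 2481, 807^8 ≡ 11595, 807^16 ≡ 14757, 807^32 ≡ 1582, 807^64 ≡ 11595, 807^128 ≡ 14757, 807^256 ≡ 1582, 807^512 ≡ 11595, 807^1024 ≡ 14757, 807^2048 ≡ 1582, 807^4096 ≡ 11595.
7641 = 4096 + 2048 + 1024 + 256 + 128 + 64 + 16 + 8 + 1, so 807^7641 ≡ 11595·1582·14757·1582·14757·11595·14757·11595·807 ≡ 6077 (mod 15283).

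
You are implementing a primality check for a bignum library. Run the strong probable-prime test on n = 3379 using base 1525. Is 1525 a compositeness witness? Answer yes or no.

no

n − 1 = 3378 = 2^1 · 1689, so s = 1 and d = 1689.
x_0 = 1525^1689 mod 3379 = 3378.
x_0 = 3378 ≡ −1, so 1525 is not a witness.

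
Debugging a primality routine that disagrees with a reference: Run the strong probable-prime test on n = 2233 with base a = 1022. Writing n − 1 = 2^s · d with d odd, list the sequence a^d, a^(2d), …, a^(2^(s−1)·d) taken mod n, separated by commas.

1330, 364, 749

n − 1 = 2232 = 2^3 · 279, so s = 3 and d = 279.
x_0 = 1022^279 mod 2233 = 1330.
x_1 = 1330^2 mod 2233 = 364.
x_2 = 364^2 mod 2233 = 749.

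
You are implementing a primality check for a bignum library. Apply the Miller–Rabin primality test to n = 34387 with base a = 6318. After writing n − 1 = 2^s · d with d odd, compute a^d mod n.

n − 1 = 34386 = 2^1 · 17193, so s = 1 and d = 17193.
6318^17193 mod 34387 = 4580.

4580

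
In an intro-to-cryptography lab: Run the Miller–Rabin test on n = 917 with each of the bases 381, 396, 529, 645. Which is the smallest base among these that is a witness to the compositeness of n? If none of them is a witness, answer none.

381

n − 1 = 916 = 2^2 · 229, so s = 2 and d = 229.
Base 381: x_0 = 381^229 mod 917 = 388. x_0 is neither 1 nor 916, so continue squaring. x_1 = 388^2 mod 917 = 156. Reached i = s−1 = 1 without hitting −1: 381 is a Miller–Rabin witness and 917 is composite.
Base 396: x_0 = 396^229 mod 917 = 900. x_0 is neither 1 nor 916, so continue squaring. x_1 = 900^2 mod 917 = 289. Reached i = s−1 = 1 without hitting −1: 396 is a Miller–Rabin witness and 917 is composite.
Base 529: x_0 = 529^229 mod 917 = 802. x_0 is neither 1 nor 916, so continue squaring. x_1 = 802^2 mod 917 = 387. Reached i = s−1 = 1 without hitting −1: 529 is a Miller–Rabin witness and 917 is composite.
Base 645: x_0 = 645^229 mod 917 = 414. x_0 is neither 1 nor 916, so continue squaring. x_1 = 414^2 mod 917 = 834. Reached i = s−1 = 1 without hitting −1: 645 is a Miller–Rabin witness and 917 is composite.
The smallest witness among the given bases is 381.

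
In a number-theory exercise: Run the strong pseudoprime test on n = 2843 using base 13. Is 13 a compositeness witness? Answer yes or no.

n − 1 = 2842 = 2^1 · 1421, so s = 1 and d = 1421.
Repeated squaring mod 2843: 13^1 ≡ 13, 13^2 ≡ 169, 13^4 ≡ 131, 13^8 ≡ 103, 13^16 ≡ 2080, 13^32 ≡ 2197, 13^64 ≡ 2238, 13^128 ≡ 2121, 13^256 ≡ 1015, 13^512 ≡ 1059, 13^1024 ≡ 1339.
1421 = 1024 + 256 + 128 + 8 + 4 + 1, so 13^1421 ≡ 1339·1015·2121·103·131·13 ≡ 1 (mod 2843).
x_0 = 13^1421 mod 2843 = 1.
x_0 = 1, so 13 is not a witness.

no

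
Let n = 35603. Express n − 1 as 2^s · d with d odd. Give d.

Halving: 35602 → 17801; 17801 is odd.
So 35602 = 2^1 · 17801.

17801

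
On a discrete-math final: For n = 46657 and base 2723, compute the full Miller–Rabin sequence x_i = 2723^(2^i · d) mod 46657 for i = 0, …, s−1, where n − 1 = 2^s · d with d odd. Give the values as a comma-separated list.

n − 1 = 46656 = 2^6 · 729, so s = 6 and d = 729.
x_0 = 2723^729 mod 46657 = 38745.
x_1 = 38745^2 mod 46657 = 32707.
x_2 = 32707^2 mod 46657 = 42810.
x_3 = 42810^2 mod 46657 = 9140.
x_4 = 9140^2 mod 46657 = 23570.
x_5 = 23570^2 mod 46657 = 1.

38745, 32707, 42810, 9140, 23570, 1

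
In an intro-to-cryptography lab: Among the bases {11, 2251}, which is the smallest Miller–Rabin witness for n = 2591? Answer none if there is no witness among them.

none

n − 1 = 2590 = 2^1 · 1295, so s = 1 and d = 1295.
Base 11: x_0 = 11^1295 mod 2591 = 1. x_0 = 1, so 11 is not a witness.
Base 2251: x_0 = 2251^1295 mod 2591 = 1. x_0 = 1, so 2251 is not a witness.
No listed base is a witness for 2591.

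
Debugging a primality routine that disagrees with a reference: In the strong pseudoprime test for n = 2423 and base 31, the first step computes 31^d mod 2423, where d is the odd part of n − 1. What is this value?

2422

n − 1 = 2422 = 2^1 · 1211, so s = 1 and d = 1211.
31^1211 mod 2423 = 2422.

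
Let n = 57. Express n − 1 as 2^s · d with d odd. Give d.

Halving: 56 → 28 → 14 → 7; 7 is odd.
So 56 = 2^3 · 7.

7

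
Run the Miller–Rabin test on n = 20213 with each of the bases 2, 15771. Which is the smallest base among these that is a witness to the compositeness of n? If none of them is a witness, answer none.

2

n − 1 = 20212 = 2^2 · 5053, so s = 2 and d = 5053.
Base 2: x_0 = 2^5053 mod 20213 = 8192. x_0 is neither 1 nor 20212, so continue squaring. x_1 = 8192^2 mod 20213 = 1704. Reached i = s−1 = 1 without hitting −1: 2 is a Miller–Rabin witness and 20213 is composite.
Base 15771: x_0 = 15771^5053 mod 20213 = 6287. x_0 is neither 1 nor 20212, so continue squaring. x_1 = 6287^2 mod 20213 = 9954. Reached i = s−1 = 1 without hitting −1: 15771 is a Miller–Rabin witness and 20213 is composite.
The smallest witness among the given bases is 2.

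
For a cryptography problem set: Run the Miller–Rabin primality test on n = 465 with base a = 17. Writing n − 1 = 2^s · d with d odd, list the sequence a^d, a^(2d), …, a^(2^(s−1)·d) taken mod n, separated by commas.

197, 214, 226, 391

n − 1 = 464 = 2^4 · 29, so s = 4 and d = 29.
x_0 = 17^29 mod 465 = 197.
x_1 = 197^2 mod 465 = 214.
x_2 = 214^2 mod 465 = 226.
x_3 = 226^2 mod 465 = 391.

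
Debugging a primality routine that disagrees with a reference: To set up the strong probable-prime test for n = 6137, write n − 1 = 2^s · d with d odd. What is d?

767

Halving: 6136 → 3068 → 1534 → 767; 767 is odd.
So 6136 = 2^3 · 767.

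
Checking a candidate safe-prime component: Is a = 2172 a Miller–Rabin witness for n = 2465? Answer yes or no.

no

n − 1 = 2464 = 2^5 · 77, so s = 5 and d = 77.
x_0 = 2172^77 mod 2465 = 302.
x_0 is neither 1 nor 2464, so continue squaring.
x_1 = 302^2 mod 2465 = 2464.
x_1 ≡ −1, so 2172 is not a witness.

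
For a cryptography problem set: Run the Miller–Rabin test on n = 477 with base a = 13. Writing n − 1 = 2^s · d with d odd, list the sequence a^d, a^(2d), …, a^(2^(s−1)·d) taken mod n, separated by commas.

n − 1 = 476 = 2^2 · 119, so s = 2 and d = 119.
x_0 = 13^119 mod 477 = 169.
x_1 = 169^2 mod 477 = 418.

169, 418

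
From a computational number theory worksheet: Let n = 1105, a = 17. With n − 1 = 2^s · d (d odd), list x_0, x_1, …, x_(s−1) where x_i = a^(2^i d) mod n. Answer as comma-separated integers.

272, 1054, 391, 391

n − 1 = 1104 = 2^4 · 69, so s = 4 and d = 69.
x_0 = 17^69 mod 1105 = 272.
x_1 = 272^2 mod 1105 = 1054.
x_2 = 1054^2 mod 1105 = 391.
x_3 = 391^2 mod 1105 = 391.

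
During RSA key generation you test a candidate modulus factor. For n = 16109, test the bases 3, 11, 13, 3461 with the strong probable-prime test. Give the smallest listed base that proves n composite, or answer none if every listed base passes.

n − 1 = 16108 = 2^2 · 4027, so s = 2 and d = 4027.
Base 3: x_0 = 3^4027 mod 16109 = 5238. x_0 is neither 1 nor 16108, so continue squaring. x_1 = 5238^2 mod 16109 = 3017. Reached i = s−1 = 1 without hitting −1: 3 is a Miller–Rabin witness and 16109 is composite.
Base 11: x_0 = 11^4027 mod 16109 = 456. x_0 is neither 1 nor 16108, so continue squaring. x_1 = 456^2 mod 16109 = 14628. Reached i = s−1 = 1 without hitting −1: 11 is a Miller–Rabin witness and 16109 is composite.
Base 13: x_0 = 13^4027 mod 16109 = 11478. x_0 is neither 1 nor 16108, so continue squaring. x_1 = 11478^2 mod 16109 = 5082. Reached i = s−1 = 1 without hitting −1: 13 is a Miller–Rabin witness and 16109 is composite.
Base 3461: x_0 = 3461^4027 mod 16109 = 2680. x_0 is neither 1 nor 16108, so continue squaring. x_1 = 2680^2 mod 16109 = 13895. Reached i = s−1 = 1 without hitting −1: 3461 is a Miller–Rabin witness and 16109 is composite.
The smallest witness among the given bases is 3.

3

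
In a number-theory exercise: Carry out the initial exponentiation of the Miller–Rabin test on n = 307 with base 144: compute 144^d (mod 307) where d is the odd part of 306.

n − 1 = 306 = 2^1 · 153, so s = 1 and d = 153.
Repeated squaring mod 307: 144^1 ≡ 144, 144^2 ≡ 167, 144^4 ≡ 259, 144^8 ≡ 155, 144^16 ≡ 79, 144^32 ≡ 101, 144^64 ≡ 70, 144^128 ≡ 295.
153 = 128 + 16 + 8 + 1, so 144^153 ≡ 295·79·155·144 ≡ 1 (mod 307).

1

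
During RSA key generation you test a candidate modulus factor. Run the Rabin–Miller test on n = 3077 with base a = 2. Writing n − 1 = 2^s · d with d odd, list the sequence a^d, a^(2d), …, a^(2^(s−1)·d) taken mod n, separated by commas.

2773, 106

n − 1 = 3076 = 2^2 · 769, so s = 2 and d = 769.
x_0 = 2^769 mod 3077 = 2773.
x_1 = 2773^2 mod 3077 = 106.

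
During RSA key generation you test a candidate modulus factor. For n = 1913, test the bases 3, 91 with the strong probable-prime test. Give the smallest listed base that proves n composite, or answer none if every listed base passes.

n − 1 = 1912 = 2^3 · 239, so s = 3 and d = 239.
Base 3: x_0 = 3^239 mod 1913 = 922. x_0 is neither 1 nor 1912, so continue squaring. x_1 = 922^2 mod 1913 = 712. x_2 = 712^2 mod 1913 = 1912. x_2 ≡ −1, so 3 is not a witness.
Base 91: x_0 = 91^239 mod 1913 = 991. x_0 is neither 1 nor 1912, so continue squaring. x_1 = 991^2 mod 1913 = 712. x_2 = 712^2 mod 1913 = 1912. x_2 ≡ −1, so 91 is not a witness.
No listed base is a witness for 1913.

none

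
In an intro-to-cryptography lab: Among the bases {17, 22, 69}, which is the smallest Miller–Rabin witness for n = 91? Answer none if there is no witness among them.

n − 1 = 90 = 2^1 · 45, so s = 1 and d = 45.
Base 17: x_0 = 17^45 mod 91 = 90. x_0 = 90 ≡ −1, so 17 is not a witness.
Base 22: x_0 = 22^45 mod 91 = 1. x_0 = 1, so 22 is not a witness.
Base 69: x_0 = 69^45 mod 91 = 90. x_0 = 90 ≡ −1, so 69 is not a witness.
No listed base is a witness for 91.

none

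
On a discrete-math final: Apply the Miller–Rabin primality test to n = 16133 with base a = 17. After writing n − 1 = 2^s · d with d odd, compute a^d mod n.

n − 1 = 16132 = 2^2 · 4033, so s = 2 and d = 4033.
By repeated squaring, 17^4033 ≡ 17 (mod 16133).

17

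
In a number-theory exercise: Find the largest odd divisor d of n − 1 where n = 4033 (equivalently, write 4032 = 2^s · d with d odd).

63

Halving: 4032 → 2016 → 1008 → 504 → 252 → 126 → 63; 63 is odd.
So 4032 = 2^6 · 63.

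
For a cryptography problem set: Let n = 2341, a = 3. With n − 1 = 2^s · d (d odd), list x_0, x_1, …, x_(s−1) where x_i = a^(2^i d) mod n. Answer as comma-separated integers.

n − 1 = 2340 = 2^2 · 585, so s = 2 and d = 585.
x_0 = 3^585 mod 2341 = 1.
x_1 = 1^2 mod 2341 = 1.

1, 1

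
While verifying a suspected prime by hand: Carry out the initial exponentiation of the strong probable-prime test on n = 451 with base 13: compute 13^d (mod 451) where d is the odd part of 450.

n − 1 = 450 = 2^1 · 225, so s = 1 and d = 225.
13^225 mod 451 = 208.

208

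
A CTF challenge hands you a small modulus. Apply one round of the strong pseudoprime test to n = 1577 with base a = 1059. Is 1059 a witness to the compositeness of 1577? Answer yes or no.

yes

n − 1 = 1576 = 2^3 · 197, so s = 3 and d = 197.
x_0 = 1059^197 mod 1577 = 946.
x_0 is neither 1 nor 1576, so continue squaring.
x_1 = 946^2 mod 1577 = 757.
x_2 = 757^2 mod 1577 = 598.
Reached i = s−1 = 2 without hitting −1: 1059 is a Miller–Rabin witness and 1577 is composite.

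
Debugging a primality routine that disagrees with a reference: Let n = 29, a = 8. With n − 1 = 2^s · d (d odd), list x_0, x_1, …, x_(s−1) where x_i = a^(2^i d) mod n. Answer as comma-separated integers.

17, 28

n − 1 = 28 = 2^2 · 7, so s = 2 and d = 7.
x_0 = 8^7 mod 29 = 17.
x_1 = 17^2 mod 29 = 28.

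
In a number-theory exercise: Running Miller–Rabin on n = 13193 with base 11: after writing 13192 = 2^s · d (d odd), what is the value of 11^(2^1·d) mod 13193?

9710

n − 1 = 13192 = 2^3 · 1649, so s = 3 and d = 1649.
Repeated squaring mod 13193: 11^1 ≡ 11, 11^2 ≡ 121, 11^4 ≡ 1448, 11^8 ≡ 12210, 11^16 ≡ 3200, 11^32 ≡ 2232, 11^64 ≡ 8063, 11^128 ≡ 10058, 11^256 ≡ 12633, 11^512 ≡ 10161, 11^1024 ≡ 10696.
1649 = 1024 + 512 + 64 + 32 + 16 + 1, so 11^1649 ≡ 10696·10161·8063·2232·3200·11 ≡ 8241 (mod 13193).
x_0 = 8241.
x_1 = 8241^2 mod 13193 = 9710.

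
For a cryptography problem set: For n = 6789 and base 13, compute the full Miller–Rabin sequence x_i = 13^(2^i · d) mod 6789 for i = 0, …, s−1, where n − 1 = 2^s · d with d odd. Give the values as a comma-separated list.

n − 1 = 6788 = 2^2 · 1697, so s = 2 and d = 1697.
x_0 = 13^1697 mod 6789 = 5752.
x_1 = 5752^2 mod 6789 = 2707.

5752, 2707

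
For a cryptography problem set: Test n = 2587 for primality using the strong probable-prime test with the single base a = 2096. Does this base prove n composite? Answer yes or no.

n − 1 = 2586 = 2^1 · 1293, so s = 1 and d = 1293.
By repeated squaring, 2096^1293 ≡ 1 (mod 2587).
x_0 = 2096^1293 mod 2587 = 1.
x_0 = 1, so 2096 is not a witness.

no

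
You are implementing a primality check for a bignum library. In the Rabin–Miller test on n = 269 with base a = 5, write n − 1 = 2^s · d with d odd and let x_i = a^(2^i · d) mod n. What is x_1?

n − 1 = 268 = 2^2 · 67, so s = 2 and d = 67.
x_0 = 5^67 mod 269 = 1.
x_1 = 1^2 mod 269 = 1.

1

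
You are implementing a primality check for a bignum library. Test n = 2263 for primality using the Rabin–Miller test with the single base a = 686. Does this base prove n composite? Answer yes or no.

yes

n − 1 = 2262 = 2^1 · 1131, so s = 1 and d = 1131.
x_0 = 686^1131 mod 2263 = 1151.
x_0 ∉ {1, 2262} and s = 1, so 686 is a Miller–Rabin witness and 2263 is composite.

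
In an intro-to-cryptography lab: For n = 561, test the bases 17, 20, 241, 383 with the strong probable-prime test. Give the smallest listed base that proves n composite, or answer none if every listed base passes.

17

n − 1 = 560 = 2^4 · 35, so s = 4 and d = 35.
Base 17: x_0 = 17^35 mod 561 = 527. x_0 is neither 1 nor 560, so continue squaring. x_1 = 527^2 mod 561 = 34. x_2 = 34^2 mod 561 = 34. x_3 = 34^2 mod 561 = 34. Reached i = s−1 = 3 without hitting −1: 17 is a Miller–Rabin witness and 561 is composite.
Base 20: x_0 = 20^35 mod 561 = 452. x_0 is neither 1 nor 560, so continue squaring. x_1 = 452^2 mod 561 = 100. x_2 = 100^2 mod 561 = 463. x_3 = 463^2 mod 561 = 67. Reached i = s−1 = 3 without hitting −1: 20 is a Miller–Rabin witness and 561 is composite.
Base 241: x_0 = 241^35 mod 561 = 10. x_0 is neither 1 nor 560, so continue squaring. x_1 = 10^2 mod 561 = 100. x_2 = 100^2 mod 561 = 463. x_3 = 463^2 mod 561 = 67. Reached i = s−1 = 3 without hitting −1: 241 is a Miller–Rabin witness and 561 is composite.
Base 383: x_0 = 383^35 mod 561 = 287. x_0 is neither 1 nor 560, so continue squaring. x_1 = 287^2 mod 561 = 463. x_2 = 463^2 mod 561 = 67. x_3 = 67^2 mod 561 = 1. x_3 = 1 but x_2 ≠ ±1, a nontrivial square root of 1 — 383 is a witness and 561 is composite.
The smallest witness among the given bases is 17.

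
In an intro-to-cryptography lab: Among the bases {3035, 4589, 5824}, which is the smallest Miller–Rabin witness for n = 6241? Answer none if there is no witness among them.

4589

n − 1 = 6240 = 2^5 · 195, so s = 5 and d = 195.
Base 3035: x_0 = 3035^195 mod 6241 = 6240. x_0 = 6240 ≡ −1, so 3035 is not a witness.
Base 4589: x_0 = 4589^195 mod 6241 = 4739. x_0 is neither 1 nor 6240, so continue squaring. x_1 = 4739^2 mod 6241 = 3003. x_2 = 3003^2 mod 6241 = 6005. x_3 = 6005^2 mod 6241 = 5768. x_4 = 5768^2 mod 6241 = 5294. Reached i = s−1 = 4 without hitting −1: 4589 is a Miller–Rabin witness and 6241 is composite.
Base 5824: x_0 = 5824^195 mod 6241 = 157. x_0 is neither 1 nor 6240, so continue squaring. x_1 = 157^2 mod 6241 = 5926. x_2 = 5926^2 mod 6241 = 5610. x_3 = 5610^2 mod 6241 = 4978. x_4 = 4978^2 mod 6241 = 3714. Reached i = s−1 = 4 without hitting −1: 5824 is a Miller–Rabin witness and 6241 is composite.
The smallest witness among the given bases is 4589.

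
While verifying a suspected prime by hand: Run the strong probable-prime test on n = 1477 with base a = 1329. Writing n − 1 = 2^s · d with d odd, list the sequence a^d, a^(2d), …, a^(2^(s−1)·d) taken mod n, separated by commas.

153, 1254

n − 1 = 1476 = 2^2 · 369, so s = 2 and d = 369.
x_0 = 1329^369 mod 1477 = 153.
x_1 = 153^2 mod 1477 = 1254.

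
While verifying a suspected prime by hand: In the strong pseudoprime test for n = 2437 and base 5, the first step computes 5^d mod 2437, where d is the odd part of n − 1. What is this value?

2039

n − 1 = 2436 = 2^2 · 609, so s = 2 and d = 609.
5^609 mod 2437 = 2039.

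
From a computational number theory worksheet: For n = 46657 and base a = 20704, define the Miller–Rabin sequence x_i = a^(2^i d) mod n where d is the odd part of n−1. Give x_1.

n − 1 = 46656 = 2^6 · 729, so s = 6 and d = 729.
x_0 = 20704^729 mod 46657 = 14503.
x_1 = 14503^2 mod 46657 = 7253.

7253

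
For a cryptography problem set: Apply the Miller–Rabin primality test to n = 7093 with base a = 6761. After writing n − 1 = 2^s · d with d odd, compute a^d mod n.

n − 1 = 7092 = 2^2 · 1773, so s = 2 and d = 1773.
By repeated squaring, 6761^1773 ≡ 1781 (mod 7093).

1781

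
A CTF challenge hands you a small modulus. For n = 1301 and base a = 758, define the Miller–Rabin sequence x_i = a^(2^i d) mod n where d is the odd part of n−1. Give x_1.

n − 1 = 1300 = 2^2 · 325, so s = 2 and d = 325.
By repeated squaring, 758^325 ≡ 51 (mod 1301).
x_0 = 51.
x_1 = 51^2 mod 1301 = 1300.

1300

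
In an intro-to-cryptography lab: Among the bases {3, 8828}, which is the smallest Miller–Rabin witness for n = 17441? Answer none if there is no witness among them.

3

n − 1 = 17440 = 2^5 · 545, so s = 5 and d = 545.
Base 3: x_0 = 3^545 mod 17441 = 5129. x_0 is neither 1 nor 17440, so continue squaring. x_1 = 5129^2 mod 17441 = 5613. x_2 = 5613^2 mod 17441 = 7323. x_3 = 7323^2 mod 17441 = 12695. x_4 = 12695^2 mod 17441 = 8185. Reached i = s−1 = 4 without hitting −1: 3 is a Miller–Rabin witness and 17441 is composite.
Base 8828: x_0 = 8828^545 mod 17441 = 16013. x_0 is neither 1 nor 17440, so continue squaring. x_1 = 16013^2 mod 17441 = 16028. x_2 = 16028^2 mod 17441 = 8295. x_3 = 8295^2 mod 17441 = 2280. x_4 = 2280^2 mod 17441 = 982. Reached i = s−1 = 4 without hitting −1: 8828 is a Miller–Rabin witness and 17441 is composite.
The smallest witness among the given bases is 3.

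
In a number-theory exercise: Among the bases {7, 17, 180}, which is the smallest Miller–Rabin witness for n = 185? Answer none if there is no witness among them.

7

n − 1 = 184 = 2^3 · 23, so s = 3 and d = 23.
Base 7: x_0 = 7^23 mod 185 = 83. x_0 is neither 1 nor 184, so continue squaring. x_1 = 83^2 mod 185 = 44. x_2 = 44^2 mod 185 = 86. Reached i = s−1 = 2 without hitting −1: 7 is a Miller–Rabin witness and 185 is composite.
Base 17: x_0 = 17^23 mod 185 = 18. x_0 is neither 1 nor 184, so continue squaring. x_1 = 18^2 mod 185 = 139. x_2 = 139^2 mod 185 = 81. Reached i = s−1 = 2 without hitting −1: 17 is a Miller–Rabin witness and 185 is composite.
Base 180: x_0 = 180^23 mod 185 = 165. x_0 is neither 1 nor 184, so continue squaring. x_1 = 165^2 mod 185 = 30. x_2 = 30^2 mod 185 = 160. Reached i = s−1 = 2 without hitting −1: 180 is a Miller–Rabin witness and 185 is composite.
The smallest witness among the given bases is 7.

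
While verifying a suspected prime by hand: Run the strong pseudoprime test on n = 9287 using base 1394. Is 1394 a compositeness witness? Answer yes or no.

yes

n − 1 = 9286 = 2^1 · 4643, so s = 1 and d = 4643.
x_0 = 1394^4643 mod 9287 = 2556.
x_0 ∉ {1, 9286} and s = 1, so 1394 is a Miller–Rabin witness and 9287 is composite.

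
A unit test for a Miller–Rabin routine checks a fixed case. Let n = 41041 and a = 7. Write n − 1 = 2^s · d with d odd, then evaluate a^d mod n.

n − 1 = 41040 = 2^4 · 2565, so s = 4 and d = 2565.
Repeated squaring mod 41041: 7^1 ≡ 7, 7^2 ≡ 49, 7^4 ≡ 2401, 7^8 ≡ 19061, 7^16 ≡ 26789, 7^32 ≡ 7595, 7^64 ≡ 21420, 7^128 ≡ 19061, 7^256 ≡ 26789, 7^512 ≡ 7595, 7^1024 ≡ 21420, 7^2048 ≡ 19061.
2565 = 2048 + 512 + 4 + 1, so 7^2565 ≡ 19061·7595·2401·7 ≡ 1022 (mod 41041).

1022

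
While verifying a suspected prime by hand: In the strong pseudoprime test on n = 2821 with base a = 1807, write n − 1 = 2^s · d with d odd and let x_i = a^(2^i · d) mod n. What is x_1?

n − 1 = 2820 = 2^2 · 705, so s = 2 and d = 705.
Repeated squaring mod 2821: 1807^1 ≡ 1807, 1807^2 ≡ 1352, 1807^4 ≡ 2717, 1807^8 ≡ 2353, 1807^16 ≡ 1807, 1807^32 ≡ 1352, 1807^64 ≡ 2717, 1807^128 ≡ 2353, 1807^256 ≡ 1807, 1807^512 ≡ 1352.
705 = 512 + 128 + 64 + 1, so 1807^705 ≡ 1352·2353·2717·1807 ≡ 2171 (mod 2821).
x_0 = 2171.
x_1 = 2171^2 mod 2821 = 2171.

2171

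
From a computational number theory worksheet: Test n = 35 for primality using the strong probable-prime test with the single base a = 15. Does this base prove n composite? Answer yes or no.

n − 1 = 34 = 2^1 · 17, so s = 1 and d = 17.
Repeated squaring mod 35: 15^1 ≡ 15, 15^2 ≡ 15, 15^4 ≡ 15, 15^8 ≡ 15, 15^16 ≡ 15.
17 = 16 + 1, so 15^17 ≡ 15·15 ≡ 15 (mod 35).
x_0 = 15^17 mod 35 = 15.
x_0 ∉ {1, 34} and s = 1, so 15 is a Miller–Rabin witness and 35 is composite.

yes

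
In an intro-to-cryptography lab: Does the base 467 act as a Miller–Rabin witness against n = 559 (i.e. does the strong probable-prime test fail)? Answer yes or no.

no

n − 1 = 558 = 2^1 · 279, so s = 1 and d = 279.
Repeated squaring mod 559: 467^1 ≡ 467, 467^2 ≡ 79, 467^4 ≡ 92, 467^8 ≡ 79, 467^16 ≡ 92, 467^32 ≡ 79, 467^64 ≡ 92, 467^128 ≡ 79, 467^256 ≡ 92.
279 = 256 + 16 + 4 + 2 + 1, so 467^279 ≡ 92·92·92·79·467 ≡ 558 (mod 559).
x_0 = 467^279 mod 559 = 558.
x_0 = 558 ≡ −1, so 467 is not a witness.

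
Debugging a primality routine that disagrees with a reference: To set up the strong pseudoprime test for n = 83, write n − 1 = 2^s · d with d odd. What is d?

41

Halving: 82 → 41; 41 is odd.
So 82 = 2^1 · 41.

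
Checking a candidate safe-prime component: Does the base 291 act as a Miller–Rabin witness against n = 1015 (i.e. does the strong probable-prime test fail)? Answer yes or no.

no

n − 1 = 1014 = 2^1 · 507, so s = 1 and d = 507.
x_0 = 291^507 mod 1015 = 1.
x_0 = 1, so 291 is not a witness.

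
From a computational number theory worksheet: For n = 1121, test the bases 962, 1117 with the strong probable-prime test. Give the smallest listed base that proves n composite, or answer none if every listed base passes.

n − 1 = 1120 = 2^5 · 35, so s = 5 and d = 35.
Base 962: x_0 = 962^35 mod 1121 = 863. x_0 is neither 1 nor 1120, so continue squaring. x_1 = 863^2 mod 1121 = 425. x_2 = 425^2 mod 1121 = 144. x_3 = 144^2 mod 1121 = 558. x_4 = 558^2 mod 1121 = 847. Reached i = s−1 = 4 without hitting −1: 962 is a Miller–Rabin witness and 1121 is composite.
Base 1117: x_0 = 1117^35 mod 1121 = 565. x_0 is neither 1 nor 1120, so continue squaring. x_1 = 565^2 mod 1121 = 861. x_2 = 861^2 mod 1121 = 340. x_3 = 340^2 mod 1121 = 137. x_4 = 137^2 mod 1121 = 833. Reached i = s−1 = 4 without hitting −1: 1117 is a Miller–Rabin witness and 1121 is composite.
The smallest witness among the given bases is 962.

962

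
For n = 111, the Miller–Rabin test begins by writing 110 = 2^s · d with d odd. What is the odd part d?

Halving: 110 → 55; 55 is odd.
So 110 = 2^1 · 55.

55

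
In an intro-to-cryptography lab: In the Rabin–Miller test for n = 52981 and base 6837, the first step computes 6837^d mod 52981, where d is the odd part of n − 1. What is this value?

n − 1 = 52980 = 2^2 · 13245, so s = 2 and d = 13245.
By repeated squaring, 6837^13245 ≡ 52980 (mod 52981).

52980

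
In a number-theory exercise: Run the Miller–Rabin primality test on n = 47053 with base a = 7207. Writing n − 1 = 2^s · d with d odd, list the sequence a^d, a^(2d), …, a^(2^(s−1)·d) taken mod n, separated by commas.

n − 1 = 47052 = 2^2 · 11763, so s = 2 and d = 11763.
x_0 = 7207^11763 mod 47053 = 13993.
x_1 = 13993^2 mod 47053 = 16516.

13993, 16516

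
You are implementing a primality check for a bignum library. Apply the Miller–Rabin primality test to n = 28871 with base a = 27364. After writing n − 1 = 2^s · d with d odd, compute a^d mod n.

n − 1 = 28870 = 2^1 · 14435, so s = 1 and d = 14435.
By repeated squaring, 27364^14435 ≡ 28870 (mod 28871).

28870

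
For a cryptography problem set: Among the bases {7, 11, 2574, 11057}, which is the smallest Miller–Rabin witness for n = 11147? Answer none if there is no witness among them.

7

n − 1 = 11146 = 2^1 · 5573, so s = 1 and d = 5573.
Base 7: x_0 = 7^5573 mod 11147 = 3665. x_0 ∉ {1, 11146} and s = 1, so 7 is a Miller–Rabin witness and 11147 is composite.
Base 11: x_0 = 11^5573 mod 11147 = 4816. x_0 ∉ {1, 11146} and s = 1, so 11 is a Miller–Rabin witness and 11147 is composite.
Base 2574: x_0 = 2574^5573 mod 11147 = 8260. x_0 ∉ {1, 11146} and s = 1, so 2574 is a Miller–Rabin witness and 11147 is composite.
Base 11057: x_0 = 11057^5573 mod 11147 = 1828. x_0 ∉ {1, 11146} and s = 1, so 11057 is a Miller–Rabin witness and 11147 is composite.
The smallest witness among the given bases is 7.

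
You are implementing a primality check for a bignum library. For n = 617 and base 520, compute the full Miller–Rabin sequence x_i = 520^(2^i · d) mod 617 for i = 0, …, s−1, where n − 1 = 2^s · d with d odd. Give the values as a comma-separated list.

194, 616, 1

n − 1 = 616 = 2^3 · 77, so s = 3 and d = 77.
x_0 = 520^77 mod 617 = 194.
x_1 = 194^2 mod 617 = 616.
x_2 = 616^2 mod 617 = 1.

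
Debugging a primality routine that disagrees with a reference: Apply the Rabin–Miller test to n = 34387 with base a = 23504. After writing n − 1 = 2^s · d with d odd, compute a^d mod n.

n − 1 = 34386 = 2^1 · 17193, so s = 1 and d = 17193.
23504^17193 mod 34387 = 10340.

10340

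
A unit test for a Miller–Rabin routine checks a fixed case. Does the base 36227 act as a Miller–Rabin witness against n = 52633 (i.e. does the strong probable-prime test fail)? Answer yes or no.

yes

n − 1 = 52632 = 2^3 · 6579, so s = 3 and d = 6579.
x_0 = 36227^6579 mod 52633 = 18642.
x_0 is neither 1 nor 52632, so continue squaring.
x_1 = 18642^2 mod 52633 = 41098.
x_2 = 41098^2 mod 52633 = 1.
x_2 = 1 but x_1 ≠ ±1, a nontrivial square root of 1 — 36227 is a witness and 52633 is composite.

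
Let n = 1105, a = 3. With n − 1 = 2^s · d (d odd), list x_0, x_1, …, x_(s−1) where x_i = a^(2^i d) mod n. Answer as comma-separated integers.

n − 1 = 1104 = 2^4 · 69, so s = 4 and d = 69.
x_0 = 3^69 mod 1105 = 1093.
x_1 = 1093^2 mod 1105 = 144.
x_2 = 144^2 mod 1105 = 846.
x_3 = 846^2 mod 1105 = 781.

1093, 144, 846, 781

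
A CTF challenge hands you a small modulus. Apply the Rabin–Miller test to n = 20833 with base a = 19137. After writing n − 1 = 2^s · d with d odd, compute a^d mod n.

13356

n − 1 = 20832 = 2^5 · 651, so s = 5 and d = 651.
Repeated squaring mod 20833: 19137^1 ≡ 19137, 19137^2 ≡ 1462, 19137^4 ≡ 12478, 19137^8 ≡ 15475, 19137^16 ≡ 290, 19137^32 ≡ 768, 19137^64 ≡ 6500, 19137^128 ≡ 676, 19137^256 ≡ 19483, 19137^512 ≡ 10029.
651 = 512 + 128 + 8 + 2 + 1, so 19137^651 ≡ 10029·676·15475·1462·19137 ≡ 13356 (mod 20833).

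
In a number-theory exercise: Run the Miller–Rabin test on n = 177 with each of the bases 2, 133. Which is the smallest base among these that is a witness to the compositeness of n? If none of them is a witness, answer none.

2

n − 1 = 176 = 2^4 · 11, so s = 4 and d = 11.
Base 2: x_0 = 2^11 mod 177 = 101. x_0 is neither 1 nor 176, so continue squaring. x_1 = 101^2 mod 177 = 112. x_2 = 112^2 mod 177 = 154. x_3 = 154^2 mod 177 = 175. Reached i = s−1 = 3 without hitting −1: 2 is a Miller–Rabin witness and 177 is composite.
Base 133: x_0 = 133^11 mod 177 = 49. x_0 is neither 1 nor 176, so continue squaring. x_1 = 49^2 mod 177 = 100. x_2 = 100^2 mod 177 = 88. x_3 = 88^2 mod 177 = 133. Reached i = s−1 = 3 without hitting −1: 133 is a Miller–Rabin witness and 177 is composite.
The smallest witness among the given bases is 2.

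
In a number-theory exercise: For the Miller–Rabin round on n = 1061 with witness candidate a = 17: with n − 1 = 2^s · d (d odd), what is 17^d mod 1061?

n − 1 = 1060 = 2^2 · 265, so s = 2 and d = 265.
Repeated squaring mod 1061: 17^1 ≡ 17, 17^2 ≡ 289, 17^4 ≡ 763, 17^8 ≡ 741, 17^16 ≡ 544, 17^32 ≡ 978, 17^64 ≡ 523, 17^128 ≡ 852, 17^256 ≡ 180.
265 = 256 + 8 + 1, so 17^265 ≡ 180·741·17 ≡ 103 (mod 1061).

103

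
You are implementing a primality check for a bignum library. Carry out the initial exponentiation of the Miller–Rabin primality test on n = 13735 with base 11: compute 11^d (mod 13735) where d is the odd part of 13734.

2671

n − 1 = 13734 = 2^1 · 6867, so s = 1 and d = 6867.
11^6867 mod 13735 = 2671.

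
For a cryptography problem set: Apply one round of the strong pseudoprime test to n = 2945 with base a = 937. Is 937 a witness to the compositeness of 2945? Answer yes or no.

n − 1 = 2944 = 2^7 · 23, so s = 7 and d = 23.
x_0 = 937^23 mod 2945 = 2893.
x_0 is neither 1 nor 2944, so continue squaring.
x_1 = 2893^2 mod 2945 = 2704.
x_2 = 2704^2 mod 2945 = 2126.
x_3 = 2126^2 mod 2945 = 2246.
x_4 = 2246^2 mod 2945 = 2676.
x_5 = 2676^2 mod 2945 = 1681.
x_6 = 1681^2 mod 2945 = 1506.
Reached i = s−1 = 6 without hitting −1: 937 is a Miller–Rabin witness and 2945 is composite.

yes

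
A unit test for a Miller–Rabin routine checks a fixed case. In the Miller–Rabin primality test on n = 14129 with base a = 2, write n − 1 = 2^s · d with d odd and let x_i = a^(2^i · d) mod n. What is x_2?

10162

n − 1 = 14128 = 2^4 · 883, so s = 4 and d = 883.
Repeated squaring mod 14129: 2^1 ≡ 2, 2^2 ≡ 4, 2^4 ≡ 16, 2^8 ≡ 256, 2^16 ≡ 9020, 2^32 ≡ 5618, 2^64 ≡ 11867, 2^128 ≡ 1946, 2^256 ≡ 344, 2^512 ≡ 5304.
883 = 512 + 256 + 64 + 32 + 16 + 2 + 1, so 2^883 ≡ 5304·344·11867·5618·9020·4·2 ≡ 7569 (mod 14129).
x_0 = 7569.
x_1 = 7569^2 mod 14129 = 10795.
x_2 = 10795^2 mod 14129 = 10162.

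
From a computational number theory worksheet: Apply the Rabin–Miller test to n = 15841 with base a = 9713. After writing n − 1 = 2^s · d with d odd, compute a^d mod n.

n − 1 = 15840 = 2^5 · 495, so s = 5 and d = 495.
Repeated squaring mod 15841: 9713^1 ≡ 9713, 9713^2 ≡ 9214, 9713^4 ≡ 5877, 9713^8 ≡ 5749, 9713^16 ≡ 6675, 9713^32 ≡ 10733, 9713^64 ≡ 1537, 9713^128 ≡ 2060, 9713^256 ≡ 14053.
495 = 256 + 128 + 64 + 32 + 8 + 4 + 2 + 1, so 9713^495 ≡ 14053·2060·1537·10733·5749·5877·9214·9713 ≡ 1 (mod 15841).

1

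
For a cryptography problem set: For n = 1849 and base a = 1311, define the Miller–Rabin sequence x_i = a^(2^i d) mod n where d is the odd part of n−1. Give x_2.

n − 1 = 1848 = 2^3 · 231, so s = 3 and d = 231.
x_0 = 1311^231 mod 1849 = 1119.
x_1 = 1119^2 mod 1849 = 388.
x_2 = 388^2 mod 1849 = 775.

775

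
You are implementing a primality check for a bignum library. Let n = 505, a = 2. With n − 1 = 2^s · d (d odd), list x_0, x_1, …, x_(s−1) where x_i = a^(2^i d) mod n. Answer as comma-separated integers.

n − 1 = 504 = 2^3 · 63, so s = 3 and d = 63.
x_0 = 2^63 mod 505 = 393.
x_1 = 393^2 mod 505 = 424.
x_2 = 424^2 mod 505 = 501.

393, 424, 501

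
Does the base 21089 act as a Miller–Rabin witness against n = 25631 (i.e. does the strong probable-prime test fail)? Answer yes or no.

n − 1 = 25630 = 2^1 · 12815, so s = 1 and d = 12815.
x_0 = 21089^12815 mod 25631 = 10753.
x_0 ∉ {1, 25630} and s = 1, so 21089 is a Miller–Rabin witness and 25631 is composite.

yes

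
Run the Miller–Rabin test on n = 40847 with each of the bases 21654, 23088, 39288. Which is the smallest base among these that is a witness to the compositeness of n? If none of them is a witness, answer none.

n − 1 = 40846 = 2^1 · 20423, so s = 1 and d = 20423.
Base 21654: x_0 = 21654^20423 mod 40847 = 1. x_0 = 1, so 21654 is not a witness.
Base 23088: x_0 = 23088^20423 mod 40847 = 1. x_0 = 1, so 23088 is not a witness.
Base 39288: x_0 = 39288^20423 mod 40847 = 1. x_0 = 1, so 39288 is not a witness.
No listed base is a witness for 40847.

none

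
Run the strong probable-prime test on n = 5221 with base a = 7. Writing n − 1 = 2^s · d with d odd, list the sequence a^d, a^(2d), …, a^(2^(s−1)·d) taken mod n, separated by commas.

1937, 3291

n − 1 = 5220 = 2^2 · 1305, so s = 2 and d = 1305.
x_0 = 7^1305 mod 5221 = 1937.
x_1 = 1937^2 mod 5221 = 3291.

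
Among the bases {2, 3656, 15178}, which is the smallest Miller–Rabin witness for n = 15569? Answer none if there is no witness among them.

none

n − 1 = 15568 = 2^4 · 973, so s = 4 and d = 973.
Base 2: x_0 = 2^973 mod 15569 = 15568. x_0 = 15568 ≡ −1, so 2 is not a witness.
Base 3656: x_0 = 3656^973 mod 15569 = 10810. x_0 is neither 1 nor 15568, so continue squaring. x_1 = 10810^2 mod 15569 = 10755. x_2 = 10755^2 mod 15569 = 7924. x_3 = 7924^2 mod 15569 = 15568. x_3 ≡ −1, so 3656 is not a witness.
Base 15178: x_0 = 15178^973 mod 15569 = 1. x_0 = 1, so 15178 is not a witness.
No listed base is a witness for 15569.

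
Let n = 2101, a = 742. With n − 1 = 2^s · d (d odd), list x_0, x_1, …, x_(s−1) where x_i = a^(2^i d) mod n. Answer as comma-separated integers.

n − 1 = 2100 = 2^2 · 525, so s = 2 and d = 525.
x_0 = 742^525 mod 2101 = 562.
x_1 = 562^2 mod 2101 = 694.

562, 694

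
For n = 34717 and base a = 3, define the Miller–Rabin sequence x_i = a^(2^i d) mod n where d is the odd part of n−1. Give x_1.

n − 1 = 34716 = 2^2 · 8679, so s = 2 and d = 8679.
x_0 = 3^8679 mod 34717 = 8527.
x_1 = 8527^2 mod 34717 = 12331.

12331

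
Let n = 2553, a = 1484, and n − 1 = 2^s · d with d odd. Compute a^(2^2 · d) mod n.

1450

n − 1 = 2552 = 2^3 · 319, so s = 3 and d = 319.
Repeated squaring mod 2553: 1484^1 ≡ 1484, 1484^2 ≡ 1570, 1484^4 ≡ 1255, 1484^8 ≡ 2377, 1484^16 ≡ 340, 1484^32 ≡ 715, 1484^64 ≡ 625, 1484^128 ≡ 16, 1484^256 ≡ 256.
319 = 256 + 32 + 16 + 8 + 4 + 2 + 1, so 1484^319 ≡ 256·715·340·2377·1255·1570·1484 ≡ 2186 (mod 2553).
x_0 = 2186.
x_1 = 2186^2 mod 2553 = 1933.
x_2 = 1933^2 mod 2553 = 1450.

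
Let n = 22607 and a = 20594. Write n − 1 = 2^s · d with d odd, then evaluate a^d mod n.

n − 1 = 22606 = 2^1 · 11303, so s = 1 and d = 11303.
20594^11303 mod 22607 = 13241.

13241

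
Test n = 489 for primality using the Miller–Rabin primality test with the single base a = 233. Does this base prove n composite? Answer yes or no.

yes

n − 1 = 488 = 2^3 · 61, so s = 3 and d = 61.
Repeated squaring mod 489: 233^1 ≡ 233, 233^2 ≡ 10, 233^4 ≡ 100, 233^8 ≡ 220, 233^16 ≡ 478, 233^32 ≡ 121.
61 = 32 + 16 + 8 + 4 + 1, so 233^61 ≡ 121·478·220·100·233 ≡ 485 (mod 489).
x_0 = 233^61 mod 489 = 485.
x_0 is neither 1 nor 488, so continue squaring.
x_1 = 485^2 mod 489 = 16.
x_2 = 16^2 mod 489 = 256.
Reached i = s−1 = 2 without hitting −1: 233 is a Miller–Rabin witness and 489 is composite.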